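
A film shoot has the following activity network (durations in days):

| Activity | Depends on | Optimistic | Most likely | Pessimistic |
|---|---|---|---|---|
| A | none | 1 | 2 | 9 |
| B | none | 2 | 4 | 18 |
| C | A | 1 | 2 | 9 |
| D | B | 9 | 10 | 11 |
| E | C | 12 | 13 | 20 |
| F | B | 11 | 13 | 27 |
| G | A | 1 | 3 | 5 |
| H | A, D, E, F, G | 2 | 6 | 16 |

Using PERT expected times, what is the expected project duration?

te_A = (1 + 4·2 + 9)/6 = 18/6 = 3
te_B = (2 + 4·4 + 18)/6 = 36/6 = 6
te_C = (1 + 4·2 + 9)/6 = 18/6 = 3
te_D = (9 + 4·10 + 11)/6 = 60/6 = 10
te_E = (12 + 4·13 + 20)/6 = 84/6 = 14
te_F = (11 + 4·13 + 27)/6 = 90/6 = 15
te_G = (1 + 4·3 + 5)/6 = 18/6 = 3
te_H = (2 + 4·6 + 16)/6 = 42/6 = 7

Forward pass:
ES_A = 0; EF_A = 3
ES_B = 0; EF_B = 6
ES_C = 3; EF_C = 3+3 = 6
ES_D = 6; EF_D = 6+10 = 16
ES_E = 6; EF_E = 6+14 = 20
ES_F = 6; EF_F = 6+15 = 21
ES_G = 3; EF_G = 3+3 = 6
ES_H = max(EF_A=3, EF_D=16, EF_E=20, EF_F=21, EF_G=6) = 21; EF_H = 21+7 = 28
Expected project duration μ = 28 days. Critical path: B → F → H.

28 days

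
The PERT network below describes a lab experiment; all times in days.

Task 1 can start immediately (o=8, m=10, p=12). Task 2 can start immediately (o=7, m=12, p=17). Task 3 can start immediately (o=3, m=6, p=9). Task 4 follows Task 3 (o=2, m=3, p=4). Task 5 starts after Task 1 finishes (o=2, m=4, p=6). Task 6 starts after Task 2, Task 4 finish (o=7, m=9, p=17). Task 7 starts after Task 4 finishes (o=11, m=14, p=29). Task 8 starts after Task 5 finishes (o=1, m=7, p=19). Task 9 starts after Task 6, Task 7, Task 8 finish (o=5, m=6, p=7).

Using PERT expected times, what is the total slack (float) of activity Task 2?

te_Task 1 = (8 + 4·10 + 12)/6 = 60/6 = 10
te_Task 2 = (7 + 4·12 + 17)/6 = 72/6 = 12
te_Task 3 = (3 + 4·6 + 9)/6 = 36/6 = 6
te_Task 4 = (2 + 4·3 + 4)/6 = 18/6 = 3
te_Task 5 = (2 + 4·4 + 6)/6 = 24/6 = 4
te_Task 6 = (7 + 4·9 + 17)/6 = 60/6 = 10
te_Task 7 = (11 + 4·14 + 29)/6 = 96/6 = 16
te_Task 8 = (1 + 4·7 + 19)/6 = 48/6 = 8
te_Task 9 = (5 + 4·6 + 7)/6 = 36/6 = 6

Forward pass:
ES_Task 1 = 0; EF_Task 1 = 10
ES_Task 2 = 0; EF_Task 2 = 12
ES_Task 3 = 0; EF_Task 3 = 6
ES_Task 4 = 6; EF_Task 4 = 6+3 = 9
ES_Task 5 = 10; EF_Task 5 = 10+4 = 14
ES_Task 6 = max(EF_Task 2=12, EF_Task 4=9) = 12; EF_Task 6 = 12+10 = 22
ES_Task 7 = 9; EF_Task 7 = 9+16 = 25
ES_Task 8 = 14; EF_Task 8 = 14+8 = 22
ES_Task 9 = max(EF_Task 6=22, EF_Task 7=25, EF_Task 8=22) = 25; EF_Task 9 = 25+6 = 31
Expected project duration μ = 31 days. Critical path: Task 3 → Task 4 → Task 7 → Task 9.

Backward pass:
LF_Task 9 = 31; LS_Task 9 = 31−6 = 25
LF_Task 8 = LS_Task 9 = 25; LS_Task 8 = 25−8 = 17
LF_Task 7 = LS_Task 9 = 25; LS_Task 7 = 25−16 = 9
LF_Task 6 = LS_Task 9 = 25; LS_Task 6 = 25−10 = 15
LF_Task 5 = LS_Task 8 = 17; LS_Task 5 = 17−4 = 13
LF_Task 4 = min(LS_Task 6=15, LS_Task 7=9) = 9; LS_Task 4 = 9−3 = 6
LF_Task 3 = LS_Task 4 = 6; LS_Task 3 = 6−6 = 0
LF_Task 2 = LS_Task 6 = 15; LS_Task 2 = 15−12 = 3
LF_Task 1 = LS_Task 5 = 13; LS_Task 1 = 13−10 = 3
Slack_Task 2 = LS_Task 2 − ES_Task 2 = 3 − 0 = 3

3 days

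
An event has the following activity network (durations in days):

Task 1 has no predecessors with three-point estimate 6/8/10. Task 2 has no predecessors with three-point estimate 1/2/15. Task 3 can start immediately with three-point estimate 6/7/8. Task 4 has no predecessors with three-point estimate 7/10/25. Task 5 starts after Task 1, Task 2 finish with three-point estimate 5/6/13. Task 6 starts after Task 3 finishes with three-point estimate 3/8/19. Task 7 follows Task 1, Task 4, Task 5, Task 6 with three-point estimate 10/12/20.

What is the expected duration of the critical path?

te_Task 1 = (6 + 4·8 + 10)/6 = 48/6 = 8
te_Task 2 = (1 + 4·2 + 15)/6 = 24/6 = 4
te_Task 3 = (6 + 4·7 + 8)/6 = 42/6 = 7
te_Task 4 = (7 + 4·10 + 25)/6 = 72/6 = 12
te_Task 5 = (5 + 4·6 + 13)/6 = 42/6 = 7
te_Task 6 = (3 + 4·8 + 19)/6 = 54/6 = 9
te_Task 7 = (10 + 4·12 + 20)/6 = 78/6 = 13

Forward pass:
ES_Task 1 = 0; EF_Task 1 = 8
ES_Task 2 = 0; EF_Task 2 = 4
ES_Task 3 = 0; EF_Task 3 = 7
ES_Task 4 = 0; EF_Task 4 = 12
ES_Task 5 = max(EF_Task 1=8, EF_Task 2=4) = 8; EF_Task 5 = 8+7 = 15
ES_Task 6 = 7; EF_Task 6 = 7+9 = 16
ES_Task 7 = max(EF_Task 1=8, EF_Task 4=12, EF_Task 5=15, EF_Task 6=16) = 16; EF_Task 7 = 16+13 = 29
Expected project duration μ = 29 days. Critical path: Task 3 → Task 6 → Task 7.

29 days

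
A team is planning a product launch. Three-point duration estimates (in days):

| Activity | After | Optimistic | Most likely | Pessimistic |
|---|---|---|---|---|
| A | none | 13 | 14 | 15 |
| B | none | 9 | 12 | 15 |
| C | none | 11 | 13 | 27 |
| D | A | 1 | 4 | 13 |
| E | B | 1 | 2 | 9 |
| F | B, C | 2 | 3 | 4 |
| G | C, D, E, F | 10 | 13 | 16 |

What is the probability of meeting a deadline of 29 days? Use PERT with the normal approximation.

0.092

te_A = (13 + 4·14 + 15)/6 = 84/6 = 14; σ²_A = ((15−13)/6)² = 0.111
te_B = (9 + 4·12 + 15)/6 = 72/6 = 12; σ²_B = ((15−9)/6)² = 1.000
te_C = (11 + 4·13 + 27)/6 = 90/6 = 15; σ²_C = ((27−11)/6)² = 7.111
te_D = (1 + 4·4 + 13)/6 = 30/6 = 5; σ²_D = ((13−1)/6)² = 4.000
te_E = (1 + 4·2 + 9)/6 = 18/6 = 3; σ²_E = ((9−1)/6)² = 1.778
te_F = (2 + 4·3 + 4)/6 = 18/6 = 3; σ²_F = ((4−2)/6)² = 0.111
te_G = (10 + 4·13 + 16)/6 = 78/6 = 13; σ²_G = ((16−10)/6)² = 1.000

Forward pass:
ES_A = 0; EF_A = 14
ES_B = 0; EF_B = 12
ES_C = 0; EF_C = 15
ES_D = 14; EF_D = 14+5 = 19
ES_E = 12; EF_E = 12+3 = 15
ES_F = max(EF_B=12, EF_C=15) = 15; EF_F = 15+3 = 18
ES_G = max(EF_C=15, EF_D=19, EF_E=15, EF_F=18) = 19; EF_G = 19+13 = 32
Expected project duration μ = 32 days. Critical path: A → D → G.

Variance along critical path = 0.111 + 4.000 + 1.000 = 5.111; σ = √5.111 = 2.261 days.
Z = (29 − 32) / 2.261 = -1.327
P(T ≤ 29) = Φ(-1.327) ≈ 0.092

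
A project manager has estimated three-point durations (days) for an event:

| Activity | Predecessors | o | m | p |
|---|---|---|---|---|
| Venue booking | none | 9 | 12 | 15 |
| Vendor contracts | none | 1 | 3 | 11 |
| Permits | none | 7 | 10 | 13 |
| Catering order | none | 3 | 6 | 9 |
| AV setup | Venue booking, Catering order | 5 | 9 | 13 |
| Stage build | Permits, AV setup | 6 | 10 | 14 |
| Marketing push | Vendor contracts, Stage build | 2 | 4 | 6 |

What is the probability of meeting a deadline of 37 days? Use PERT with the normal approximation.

te_Venue booking = (9 + 4·12 + 15)/6 = 72/6 = 12; σ²_Venue booking = ((15−9)/6)² = 1.000
te_Vendor contracts = (1 + 4·3 + 11)/6 = 24/6 = 4; σ²_Vendor contracts = ((11−1)/6)² = 2.778
te_Permits = (7 + 4·10 + 13)/6 = 60/6 = 10; σ²_Permits = ((13−7)/6)² = 1.000
te_Catering order = (3 + 4·6 + 9)/6 = 36/6 = 6; σ²_Catering order = ((9−3)/6)² = 1.000
te_AV setup = (5 + 4·9 + 13)/6 = 54/6 = 9; σ²_AV setup = ((13−5)/6)² = 1.778
te_Stage build = (6 + 4·10 + 14)/6 = 60/6 = 10; σ²_Stage build = ((14−6)/6)² = 1.778
te_Marketing push = (2 + 4·4 + 6)/6 = 24/6 = 4; σ²_Marketing push = ((6−2)/6)² = 0.444

Forward pass:
ES_Venue booking = 0; EF_Venue booking = 12
ES_Vendor contracts = 0; EF_Vendor contracts = 4
ES_Permits = 0; EF_Permits = 10
ES_Catering order = 0; EF_Catering order = 6
ES_AV setup = max(EF_Venue booking=12, EF_Catering order=6) = 12; EF_AV setup = 12+9 = 21
ES_Stage build = max(EF_Permits=10, EF_AV setup=21) = 21; EF_Stage build = 21+10 = 31
ES_Marketing push = max(EF_Vendor contracts=4, EF_Stage build=31) = 31; EF_Marketing push = 31+4 = 35
Expected project duration μ = 35 days. Critical path: Venue booking → AV setup → Stage build → Marketing push.

Variance along critical path = 1.000 + 1.778 + 1.778 + 0.444 = 5.000; σ = √5.000 = 2.236 days.
Z = (37 − 35) / 2.236 = 0.894
P(T ≤ 37) = Φ(0.894) ≈ 0.814

0.814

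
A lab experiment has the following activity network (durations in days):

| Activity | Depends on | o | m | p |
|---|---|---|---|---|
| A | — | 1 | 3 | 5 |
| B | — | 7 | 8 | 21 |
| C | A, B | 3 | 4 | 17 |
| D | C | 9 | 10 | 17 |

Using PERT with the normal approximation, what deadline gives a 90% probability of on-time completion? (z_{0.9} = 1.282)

te_A = (1 + 4·3 + 5)/6 = 18/6 = 3; σ²_A = ((5−1)/6)² = 0.444
te_B = (7 + 4·8 + 21)/6 = 60/6 = 10; σ²_B = ((21−7)/6)² = 5.444
te_C = (3 + 4·4 + 17)/6 = 36/6 = 6; σ²_C = ((17−3)/6)² = 5.444
te_D = (9 + 4·10 + 17)/6 = 66/6 = 11; σ²_D = ((17−9)/6)² = 1.778

Forward pass:
ES_A = 0; EF_A = 3
ES_B = 0; EF_B = 10
ES_C = max(EF_A=3, EF_B=10) = 10; EF_C = 10+6 = 16
ES_D = 16; EF_D = 16+11 = 27
Expected project duration μ = 27 days. Critical path: B → C → D.

Variance along critical path = 5.444 + 5.444 + 1.778 = 12.667; σ = 3.559 days.
D = μ + z·σ = 27 + 1.282·3.559 = 31.6 days

31.6 days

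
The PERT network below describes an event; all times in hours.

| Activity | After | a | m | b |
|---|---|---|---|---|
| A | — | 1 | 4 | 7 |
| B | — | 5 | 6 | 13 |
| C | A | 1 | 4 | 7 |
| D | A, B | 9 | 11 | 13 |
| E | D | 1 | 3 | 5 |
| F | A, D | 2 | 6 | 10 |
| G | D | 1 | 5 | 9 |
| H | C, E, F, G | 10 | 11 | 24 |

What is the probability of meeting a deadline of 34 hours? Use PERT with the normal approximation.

0.164

te_A = (1 + 4·4 + 7)/6 = 24/6 = 4; σ²_A = ((7−1)/6)² = 1.000
te_B = (5 + 4·6 + 13)/6 = 42/6 = 7; σ²_B = ((13−5)/6)² = 1.778
te_C = (1 + 4·4 + 7)/6 = 24/6 = 4; σ²_C = ((7−1)/6)² = 1.000
te_D = (9 + 4·11 + 13)/6 = 66/6 = 11; σ²_D = ((13−9)/6)² = 0.444
te_E = (1 + 4·3 + 5)/6 = 18/6 = 3; σ²_E = ((5−1)/6)² = 0.444
te_F = (2 + 4·6 + 10)/6 = 36/6 = 6; σ²_F = ((10−2)/6)² = 1.778
te_G = (1 + 4·5 + 9)/6 = 30/6 = 5; σ²_G = ((9−1)/6)² = 1.778
te_H = (10 + 4·11 + 24)/6 = 78/6 = 13; σ²_H = ((24−10)/6)² = 5.444

Forward pass:
ES_A = 0; EF_A = 4
ES_B = 0; EF_B = 7
ES_C = 4; EF_C = 4+4 = 8
ES_D = max(EF_A=4, EF_B=7) = 7; EF_D = 7+11 = 18
ES_E = 18; EF_E = 18+3 = 21
ES_F = max(EF_A=4, EF_D=18) = 18; EF_F = 18+6 = 24
ES_G = 18; EF_G = 18+5 = 23
ES_H = max(EF_C=8, EF_E=21, EF_F=24, EF_G=23) = 24; EF_H = 24+13 = 37
Expected project duration μ = 37 hours. Critical path: B → D → F → H.

Variance along critical path = 1.778 + 0.444 + 1.778 + 5.444 = 9.444; σ = √9.444 = 3.073 hours.
Z = (34 − 37) / 3.073 = -0.976
P(T ≤ 34) = Φ(-0.976) ≈ 0.164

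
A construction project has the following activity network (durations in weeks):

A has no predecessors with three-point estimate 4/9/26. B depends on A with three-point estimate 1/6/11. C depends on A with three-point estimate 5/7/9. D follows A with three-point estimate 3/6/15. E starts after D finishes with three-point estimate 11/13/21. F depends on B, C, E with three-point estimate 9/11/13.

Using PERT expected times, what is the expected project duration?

te_A = (4 + 4·9 + 26)/6 = 66/6 = 11
te_B = (1 + 4·6 + 11)/6 = 36/6 = 6
te_C = (5 + 4·7 + 9)/6 = 42/6 = 7
te_D = (3 + 4·6 + 15)/6 = 42/6 = 7
te_E = (11 + 4·13 + 21)/6 = 84/6 = 14
te_F = (9 + 4·11 + 13)/6 = 66/6 = 11

Forward pass:
ES_A = 0; EF_A = 11
ES_B = 11; EF_B = 11+6 = 17
ES_C = 11; EF_C = 11+7 = 18
ES_D = 11; EF_D = 11+7 = 18
ES_E = 18; EF_E = 18+14 = 32
ES_F = max(EF_B=17, EF_C=18, EF_E=32) = 32; EF_F = 32+11 = 43
Expected project duration μ = 43 weeks. Critical path: A → D → E → F.

43 weeks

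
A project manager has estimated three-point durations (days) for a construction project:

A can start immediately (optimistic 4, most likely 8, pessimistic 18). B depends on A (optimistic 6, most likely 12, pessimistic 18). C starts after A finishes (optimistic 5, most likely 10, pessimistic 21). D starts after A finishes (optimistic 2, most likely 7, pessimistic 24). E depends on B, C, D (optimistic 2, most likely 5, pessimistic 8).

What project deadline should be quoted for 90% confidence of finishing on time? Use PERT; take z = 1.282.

30.1 days

te_A = (4 + 4·8 + 18)/6 = 54/6 = 9; σ²_A = ((18−4)/6)² = 5.444
te_B = (6 + 4·12 + 18)/6 = 72/6 = 12; σ²_B = ((18−6)/6)² = 4.000
te_C = (5 + 4·10 + 21)/6 = 66/6 = 11; σ²_C = ((21−5)/6)² = 7.111
te_D = (2 + 4·7 + 24)/6 = 54/6 = 9; σ²_D = ((24−2)/6)² = 13.444
te_E = (2 + 4·5 + 8)/6 = 30/6 = 5; σ²_E = ((8−2)/6)² = 1.000

Forward pass:
ES_A = 0; EF_A = 9
ES_B = 9; EF_B = 9+12 = 21
ES_C = 9; EF_C = 9+11 = 20
ES_D = 9; EF_D = 9+9 = 18
ES_E = max(EF_B=21, EF_C=20, EF_D=18) = 21; EF_E = 21+5 = 26
Expected project duration μ = 26 days. Critical path: A → B → E.

Variance along critical path = 5.444 + 4.000 + 1.000 = 10.444; σ = 3.232 days.
D = μ + z·σ = 26 + 1.282·3.232 = 30.1 days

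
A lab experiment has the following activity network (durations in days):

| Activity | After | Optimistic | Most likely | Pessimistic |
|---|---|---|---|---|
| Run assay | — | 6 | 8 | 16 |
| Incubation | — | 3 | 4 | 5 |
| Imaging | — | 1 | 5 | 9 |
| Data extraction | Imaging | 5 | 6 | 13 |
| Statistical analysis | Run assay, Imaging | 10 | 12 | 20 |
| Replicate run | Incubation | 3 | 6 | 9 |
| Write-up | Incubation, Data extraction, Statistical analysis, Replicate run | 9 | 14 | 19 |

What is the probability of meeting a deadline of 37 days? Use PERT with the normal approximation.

0.635

te_Run assay = (6 + 4·8 + 16)/6 = 54/6 = 9; σ²_Run assay = ((16−6)/6)² = 2.778
te_Incubation = (3 + 4·4 + 5)/6 = 24/6 = 4; σ²_Incubation = ((5−3)/6)² = 0.111
te_Imaging = (1 + 4·5 + 9)/6 = 30/6 = 5; σ²_Imaging = ((9−1)/6)² = 1.778
te_Data extraction = (5 + 4·6 + 13)/6 = 42/6 = 7; σ²_Data extraction = ((13−5)/6)² = 1.778
te_Statistical analysis = (10 + 4·12 + 20)/6 = 78/6 = 13; σ²_Statistical analysis = ((20−10)/6)² = 2.778
te_Replicate run = (3 + 4·6 + 9)/6 = 36/6 = 6; σ²_Replicate run = ((9−3)/6)² = 1.000
te_Write-up = (9 + 4·14 + 19)/6 = 84/6 = 14; σ²_Write-up = ((19−9)/6)² = 2.778

Forward pass:
ES_Run assay = 0; EF_Run assay = 9
ES_Incubation = 0; EF_Incubation = 4
ES_Imaging = 0; EF_Imaging = 5
ES_Data extraction = 5; EF_Data extraction = 5+7 = 12
ES_Statistical analysis = max(EF_Run assay=9, EF_Imaging=5) = 9; EF_Statistical analysis = 9+13 = 22
ES_Replicate run = 4; EF_Replicate run = 4+6 = 10
ES_Write-up = max(EF_Incubation=4, EF_Data extraction=12, EF_Statistical analysis=22, EF_Replicate run=10) = 22; EF_Write-up = 22+14 = 36
Expected project duration μ = 36 days. Critical path: Run assay → Statistical analysis → Write-up.

Variance along critical path = 2.778 + 2.778 + 2.778 = 8.333; σ = √8.333 = 2.887 days.
Z = (37 − 36) / 2.887 = 0.346
P(T ≤ 37) = Φ(0.346) ≈ 0.635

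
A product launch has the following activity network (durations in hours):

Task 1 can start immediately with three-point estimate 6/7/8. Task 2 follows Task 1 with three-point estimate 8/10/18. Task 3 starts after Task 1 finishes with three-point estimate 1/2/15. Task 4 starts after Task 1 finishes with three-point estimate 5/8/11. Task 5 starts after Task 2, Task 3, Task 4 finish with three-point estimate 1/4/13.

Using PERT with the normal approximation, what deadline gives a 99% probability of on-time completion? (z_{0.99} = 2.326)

29.1 hours

te_Task 1 = (6 + 4·7 + 8)/6 = 42/6 = 7; σ²_Task 1 = ((8−6)/6)² = 0.111
te_Task 2 = (8 + 4·10 + 18)/6 = 66/6 = 11; σ²_Task 2 = ((18−8)/6)² = 2.778
te_Task 3 = (1 + 4·2 + 15)/6 = 24/6 = 4; σ²_Task 3 = ((15−1)/6)² = 5.444
te_Task 4 = (5 + 4·8 + 11)/6 = 48/6 = 8; σ²_Task 4 = ((11−5)/6)² = 1.000
te_Task 5 = (1 + 4·4 + 13)/6 = 30/6 = 5; σ²_Task 5 = ((13−1)/6)² = 4.000

Forward pass:
ES_Task 1 = 0; EF_Task 1 = 7
ES_Task 2 = 7; EF_Task 2 = 7+11 = 18
ES_Task 3 = 7; EF_Task 3 = 7+4 = 11
ES_Task 4 = 7; EF_Task 4 = 7+8 = 15
ES_Task 5 = max(EF_Task 2=18, EF_Task 3=11, EF_Task 4=15) = 18; EF_Task 5 = 18+5 = 23
Expected project duration μ = 23 hours. Critical path: Task 1 → Task 2 → Task 5.

Variance along critical path = 0.111 + 2.778 + 4.000 = 6.889; σ = 2.625 hours.
D = μ + z·σ = 23 + 2.326·2.625 = 29.1 hours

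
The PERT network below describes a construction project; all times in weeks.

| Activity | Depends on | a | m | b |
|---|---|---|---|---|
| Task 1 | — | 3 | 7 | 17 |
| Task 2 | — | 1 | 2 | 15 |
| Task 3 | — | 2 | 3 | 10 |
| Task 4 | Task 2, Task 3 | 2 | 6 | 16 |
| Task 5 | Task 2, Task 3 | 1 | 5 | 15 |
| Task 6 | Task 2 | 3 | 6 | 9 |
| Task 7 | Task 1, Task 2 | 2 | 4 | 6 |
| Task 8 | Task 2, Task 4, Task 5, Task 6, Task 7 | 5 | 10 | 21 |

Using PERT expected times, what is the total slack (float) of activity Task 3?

1 weeks

te_Task 1 = (3 + 4·7 + 17)/6 = 48/6 = 8
te_Task 2 = (1 + 4·2 + 15)/6 = 24/6 = 4
te_Task 3 = (2 + 4·3 + 10)/6 = 24/6 = 4
te_Task 4 = (2 + 4·6 + 16)/6 = 42/6 = 7
te_Task 5 = (1 + 4·5 + 15)/6 = 36/6 = 6
te_Task 6 = (3 + 4·6 + 9)/6 = 36/6 = 6
te_Task 7 = (2 + 4·4 + 6)/6 = 24/6 = 4
te_Task 8 = (5 + 4·10 + 21)/6 = 66/6 = 11

Forward pass:
ES_Task 1 = 0; EF_Task 1 = 8
ES_Task 2 = 0; EF_Task 2 = 4
ES_Task 3 = 0; EF_Task 3 = 4
ES_Task 4 = max(EF_Task 2=4, EF_Task 3=4) = 4; EF_Task 4 = 4+7 = 11
ES_Task 5 = max(EF_Task 2=4, EF_Task 3=4) = 4; EF_Task 5 = 4+6 = 10
ES_Task 6 = 4; EF_Task 6 = 4+6 = 10
ES_Task 7 = max(EF_Task 1=8, EF_Task 2=4) = 8; EF_Task 7 = 8+4 = 12
ES_Task 8 = max(EF_Task 2=4, EF_Task 4=11, EF_Task 5=10, EF_Task 6=10, EF_Task 7=12) = 12; EF_Task 8 = 12+11 = 23
Expected project duration μ = 23 weeks. Critical path: Task 1 → Task 7 → Task 8.

Backward pass:
LF_Task 8 = 23; LS_Task 8 = 23−11 = 12
LF_Task 7 = LS_Task 8 = 12; LS_Task 7 = 12−4 = 8
LF_Task 6 = LS_Task 8 = 12; LS_Task 6 = 12−6 = 6
LF_Task 5 = LS_Task 8 = 12; LS_Task 5 = 12−6 = 6
LF_Task 4 = LS_Task 8 = 12; LS_Task 4 = 12−7 = 5
LF_Task 3 = min(LS_Task 4=5, LS_Task 5=6) = 5; LS_Task 3 = 5−4 = 1
LF_Task 2 = min(LS_Task 4=5, LS_Task 5=6, LS_Task 6=6, LS_Task 7=8, LS_Task 8=12) = 5; LS_Task 2 = 5−4 = 1
LF_Task 1 = LS_Task 7 = 8; LS_Task 1 = 8−8 = 0
Slack_Task 3 = LS_Task 3 − ES_Task 3 = 1 − 0 = 1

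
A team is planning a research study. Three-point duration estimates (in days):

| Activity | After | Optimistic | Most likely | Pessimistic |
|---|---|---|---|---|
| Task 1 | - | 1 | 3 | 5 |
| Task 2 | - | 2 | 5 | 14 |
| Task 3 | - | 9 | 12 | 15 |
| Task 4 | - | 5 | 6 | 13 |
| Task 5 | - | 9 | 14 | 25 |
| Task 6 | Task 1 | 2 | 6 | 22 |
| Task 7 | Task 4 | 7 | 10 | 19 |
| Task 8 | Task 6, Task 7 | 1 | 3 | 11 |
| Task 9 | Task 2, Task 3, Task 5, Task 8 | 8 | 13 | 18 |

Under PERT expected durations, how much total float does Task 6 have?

7 days

te_Task 1 = (1 + 4·3 + 5)/6 = 18/6 = 3
te_Task 2 = (2 + 4·5 + 14)/6 = 36/6 = 6
te_Task 3 = (9 + 4·12 + 15)/6 = 72/6 = 12
te_Task 4 = (5 + 4·6 + 13)/6 = 42/6 = 7
te_Task 5 = (9 + 4·14 + 25)/6 = 90/6 = 15
te_Task 6 = (2 + 4·6 + 22)/6 = 48/6 = 8
te_Task 7 = (7 + 4·10 + 19)/6 = 66/6 = 11
te_Task 8 = (1 + 4·3 + 11)/6 = 24/6 = 4
te_Task 9 = (8 + 4·13 + 18)/6 = 78/6 = 13

Forward pass:
ES_Task 1 = 0; EF_Task 1 = 3
ES_Task 2 = 0; EF_Task 2 = 6
ES_Task 3 = 0; EF_Task 3 = 12
ES_Task 4 = 0; EF_Task 4 = 7
ES_Task 5 = 0; EF_Task 5 = 15
ES_Task 6 = 3; EF_Task 6 = 3+8 = 11
ES_Task 7 = 7; EF_Task 7 = 7+11 = 18
ES_Task 8 = max(EF_Task 6=11, EF_Task 7=18) = 18; EF_Task 8 = 18+4 = 22
ES_Task 9 = max(EF_Task 2=6, EF_Task 3=12, EF_Task 5=15, EF_Task 8=22) = 22; EF_Task 9 = 22+13 = 35
Expected project duration μ = 35 days. Critical path: Task 4 → Task 7 → Task 8 → Task 9.

Backward pass:
LF_Task 9 = 35; LS_Task 9 = 35−13 = 22
LF_Task 8 = LS_Task 9 = 22; LS_Task 8 = 22−4 = 18
LF_Task 7 = LS_Task 8 = 18; LS_Task 7 = 18−11 = 7
LF_Task 6 = LS_Task 8 = 18; LS_Task 6 = 18−8 = 10
LF_Task 5 = LS_Task 9 = 22; LS_Task 5 = 22−15 = 7
LF_Task 4 = LS_Task 7 = 7; LS_Task 4 = 7−7 = 0
LF_Task 3 = LS_Task 9 = 22; LS_Task 3 = 22−12 = 10
LF_Task 2 = LS_Task 9 = 22; LS_Task 2 = 22−6 = 16
LF_Task 1 = LS_Task 6 = 10; LS_Task 1 = 10−3 = 7
Slack_Task 6 = LS_Task 6 − ES_Task 6 = 10 − 3 = 7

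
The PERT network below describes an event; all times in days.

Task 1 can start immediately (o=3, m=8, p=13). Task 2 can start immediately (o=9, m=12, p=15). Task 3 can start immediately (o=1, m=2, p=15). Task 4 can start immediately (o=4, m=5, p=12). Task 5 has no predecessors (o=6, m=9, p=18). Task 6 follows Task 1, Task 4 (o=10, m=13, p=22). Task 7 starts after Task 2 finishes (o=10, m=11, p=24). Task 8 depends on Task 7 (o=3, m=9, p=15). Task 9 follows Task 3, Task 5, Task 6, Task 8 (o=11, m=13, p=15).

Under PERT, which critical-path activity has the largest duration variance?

Task 7

te_Task 1 = (3 + 4·8 + 13)/6 = 48/6 = 8; σ²_Task 1 = ((13−3)/6)² = 2.778
te_Task 2 = (9 + 4·12 + 15)/6 = 72/6 = 12; σ²_Task 2 = ((15−9)/6)² = 1.000
te_Task 3 = (1 + 4·2 + 15)/6 = 24/6 = 4; σ²_Task 3 = ((15−1)/6)² = 5.444
te_Task 4 = (4 + 4·5 + 12)/6 = 36/6 = 6; σ²_Task 4 = ((12−4)/6)² = 1.778
te_Task 5 = (6 + 4·9 + 18)/6 = 60/6 = 10; σ²_Task 5 = ((18−6)/6)² = 4.000
te_Task 6 = (10 + 4·13 + 22)/6 = 84/6 = 14; σ²_Task 6 = ((22−10)/6)² = 4.000
te_Task 7 = (10 + 4·11 + 24)/6 = 78/6 = 13; σ²_Task 7 = ((24−10)/6)² = 5.444
te_Task 8 = (3 + 4·9 + 15)/6 = 54/6 = 9; σ²_Task 8 = ((15−3)/6)² = 4.000
te_Task 9 = (11 + 4·13 + 15)/6 = 78/6 = 13; σ²_Task 9 = ((15−11)/6)² = 0.444

Forward pass:
ES_Task 1 = 0; EF_Task 1 = 8
ES_Task 2 = 0; EF_Task 2 = 12
ES_Task 3 = 0; EF_Task 3 = 4
ES_Task 4 = 0; EF_Task 4 = 6
ES_Task 5 = 0; EF_Task 5 = 10
ES_Task 6 = max(EF_Task 1=8, EF_Task 4=6) = 8; EF_Task 6 = 8+14 = 22
ES_Task 7 = 12; EF_Task 7 = 12+13 = 25
ES_Task 8 = 25; EF_Task 8 = 25+9 = 34
ES_Task 9 = max(EF_Task 3=4, EF_Task 5=10, EF_Task 6=22, EF_Task 8=34) = 34; EF_Task 9 = 34+13 = 47
Expected project duration μ = 47 days. Critical path: Task 2 → Task 7 → Task 8 → Task 9.

Variances on critical path: σ²_Task 2=1.000, σ²_Task 7=5.444, σ²_Task 8=4.000, σ²_Task 9=0.444.
Largest is σ²_Task 7 = 5.444.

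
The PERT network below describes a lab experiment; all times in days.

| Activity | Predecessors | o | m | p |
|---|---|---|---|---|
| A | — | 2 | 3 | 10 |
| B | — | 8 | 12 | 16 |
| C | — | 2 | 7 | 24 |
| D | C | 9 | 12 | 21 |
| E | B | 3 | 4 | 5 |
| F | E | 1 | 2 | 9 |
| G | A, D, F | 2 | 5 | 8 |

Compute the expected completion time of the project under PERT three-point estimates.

te_A = (2 + 4·3 + 10)/6 = 24/6 = 4
te_B = (8 + 4·12 + 16)/6 = 72/6 = 12
te_C = (2 + 4·7 + 24)/6 = 54/6 = 9
te_D = (9 + 4·12 + 21)/6 = 78/6 = 13
te_E = (3 + 4·4 + 5)/6 = 24/6 = 4
te_F = (1 + 4·2 + 9)/6 = 18/6 = 3
te_G = (2 + 4·5 + 8)/6 = 30/6 = 5

Forward pass:
ES_A = 0; EF_A = 4
ES_B = 0; EF_B = 12
ES_C = 0; EF_C = 9
ES_D = 9; EF_D = 9+13 = 22
ES_E = 12; EF_E = 12+4 = 16
ES_F = 16; EF_F = 16+3 = 19
ES_G = max(EF_A=4, EF_D=22, EF_F=19) = 22; EF_G = 22+5 = 27
Expected project duration μ = 27 days. Critical path: C → D → G.

27 days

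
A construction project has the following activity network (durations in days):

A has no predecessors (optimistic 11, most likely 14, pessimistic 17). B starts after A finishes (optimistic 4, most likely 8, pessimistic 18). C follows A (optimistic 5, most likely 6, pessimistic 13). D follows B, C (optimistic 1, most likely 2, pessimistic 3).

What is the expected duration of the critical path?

te_A = (11 + 4·14 + 17)/6 = 84/6 = 14
te_B = (4 + 4·8 + 18)/6 = 54/6 = 9
te_C = (5 + 4·6 + 13)/6 = 42/6 = 7
te_D = (1 + 4·2 + 3)/6 = 12/6 = 2

Forward pass:
ES_A = 0; EF_A = 14
ES_B = 14; EF_B = 14+9 = 23
ES_C = 14; EF_C = 14+7 = 21
ES_D = max(EF_B=23, EF_C=21) = 23; EF_D = 23+2 = 25
Expected project duration μ = 25 days. Critical path: A → B → D.

25 days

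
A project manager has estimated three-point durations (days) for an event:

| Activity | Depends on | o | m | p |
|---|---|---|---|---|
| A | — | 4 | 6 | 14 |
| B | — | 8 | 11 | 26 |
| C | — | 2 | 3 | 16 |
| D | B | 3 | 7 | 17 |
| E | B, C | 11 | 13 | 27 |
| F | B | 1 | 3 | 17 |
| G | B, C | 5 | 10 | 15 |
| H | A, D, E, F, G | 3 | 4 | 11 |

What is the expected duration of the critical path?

te_A = (4 + 4·6 + 14)/6 = 42/6 = 7
te_B = (8 + 4·11 + 26)/6 = 78/6 = 13
te_C = (2 + 4·3 + 16)/6 = 30/6 = 5
te_D = (3 + 4·7 + 17)/6 = 48/6 = 8
te_E = (11 + 4·13 + 27)/6 = 90/6 = 15
te_F = (1 + 4·3 + 17)/6 = 30/6 = 5
te_G = (5 + 4·10 + 15)/6 = 60/6 = 10
te_H = (3 + 4·4 + 11)/6 = 30/6 = 5

Forward pass:
ES_A = 0; EF_A = 7
ES_B = 0; EF_B = 13
ES_C = 0; EF_C = 5
ES_D = 13; EF_D = 13+8 = 21
ES_E = max(EF_B=13, EF_C=5) = 13; EF_E = 13+15 = 28
ES_F = 13; EF_F = 13+5 = 18
ES_G = max(EF_B=13, EF_C=5) = 13; EF_G = 13+10 = 23
ES_H = max(EF_A=7, EF_D=21, EF_E=28, EF_F=18, EF_G=23) = 28; EF_H = 28+5 = 33
Expected project duration μ = 33 days. Critical path: B → E → H.

33 days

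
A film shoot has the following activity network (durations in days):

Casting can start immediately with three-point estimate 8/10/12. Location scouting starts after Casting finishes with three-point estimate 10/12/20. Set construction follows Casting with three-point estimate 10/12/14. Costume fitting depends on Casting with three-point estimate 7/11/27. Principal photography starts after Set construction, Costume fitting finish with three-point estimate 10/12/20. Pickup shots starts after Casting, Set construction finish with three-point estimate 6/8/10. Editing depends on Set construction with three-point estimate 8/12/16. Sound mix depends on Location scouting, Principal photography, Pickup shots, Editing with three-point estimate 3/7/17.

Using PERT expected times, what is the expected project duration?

44 days

te_Casting = (8 + 4·10 + 12)/6 = 60/6 = 10
te_Location scouting = (10 + 4·12 + 20)/6 = 78/6 = 13
te_Set construction = (10 + 4·12 + 14)/6 = 72/6 = 12
te_Costume fitting = (7 + 4·11 + 27)/6 = 78/6 = 13
te_Principal photography = (10 + 4·12 + 20)/6 = 78/6 = 13
te_Pickup shots = (6 + 4·8 + 10)/6 = 48/6 = 8
te_Editing = (8 + 4·12 + 16)/6 = 72/6 = 12
te_Sound mix = (3 + 4·7 + 17)/6 = 48/6 = 8

Forward pass:
ES_Casting = 0; EF_Casting = 10
ES_Location scouting = 10; EF_Location scouting = 10+13 = 23
ES_Set construction = 10; EF_Set construction = 10+12 = 22
ES_Costume fitting = 10; EF_Costume fitting = 10+13 = 23
ES_Principal photography = max(EF_Set construction=22, EF_Costume fitting=23) = 23; EF_Principal photography = 23+13 = 36
ES_Pickup shots = max(EF_Casting=10, EF_Set construction=22) = 22; EF_Pickup shots = 22+8 = 30
ES_Editing = 22; EF_Editing = 22+12 = 34
ES_Sound mix = max(EF_Location scouting=23, EF_Principal photography=36, EF_Pickup shots=30, EF_Editing=34) = 36; EF_Sound mix = 36+8 = 44
Expected project duration μ = 44 days. Critical path: Casting → Costume fitting → Principal photography → Sound mix.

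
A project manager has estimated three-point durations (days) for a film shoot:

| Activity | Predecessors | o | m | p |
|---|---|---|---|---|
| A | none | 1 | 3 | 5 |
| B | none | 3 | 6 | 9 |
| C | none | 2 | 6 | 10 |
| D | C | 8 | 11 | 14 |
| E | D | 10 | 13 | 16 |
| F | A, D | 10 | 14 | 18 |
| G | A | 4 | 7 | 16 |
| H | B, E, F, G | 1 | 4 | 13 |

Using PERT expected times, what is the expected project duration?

te_A = (1 + 4·3 + 5)/6 = 18/6 = 3
te_B = (3 + 4·6 + 9)/6 = 36/6 = 6
te_C = (2 + 4·6 + 10)/6 = 36/6 = 6
te_D = (8 + 4·11 + 14)/6 = 66/6 = 11
te_E = (10 + 4·13 + 16)/6 = 78/6 = 13
te_F = (10 + 4·14 + 18)/6 = 84/6 = 14
te_G = (4 + 4·7 + 16)/6 = 48/6 = 8
te_H = (1 + 4·4 + 13)/6 = 30/6 = 5

Forward pass:
ES_A = 0; EF_A = 3
ES_B = 0; EF_B = 6
ES_C = 0; EF_C = 6
ES_D = 6; EF_D = 6+11 = 17
ES_E = 17; EF_E = 17+13 = 30
ES_F = max(EF_A=3, EF_D=17) = 17; EF_F = 17+14 = 31
ES_G = 3; EF_G = 3+8 = 11
ES_H = max(EF_B=6, EF_E=30, EF_F=31, EF_G=11) = 31; EF_H = 31+5 = 36
Expected project duration μ = 36 days. Critical path: C → D → F → H.

36 days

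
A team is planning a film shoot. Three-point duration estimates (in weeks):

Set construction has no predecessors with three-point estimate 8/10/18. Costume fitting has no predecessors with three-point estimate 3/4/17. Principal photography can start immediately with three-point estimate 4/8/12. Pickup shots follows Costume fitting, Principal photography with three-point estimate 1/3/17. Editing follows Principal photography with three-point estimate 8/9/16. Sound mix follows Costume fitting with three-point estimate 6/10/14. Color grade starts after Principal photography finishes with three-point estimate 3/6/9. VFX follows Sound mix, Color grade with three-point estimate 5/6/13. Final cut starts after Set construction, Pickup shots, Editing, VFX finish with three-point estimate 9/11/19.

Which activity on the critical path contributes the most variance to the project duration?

Costume fitting

te_Set construction = (8 + 4·10 + 18)/6 = 66/6 = 11; σ²_Set construction = ((18−8)/6)² = 2.778
te_Costume fitting = (3 + 4·4 + 17)/6 = 36/6 = 6; σ²_Costume fitting = ((17−3)/6)² = 5.444
te_Principal photography = (4 + 4·8 + 12)/6 = 48/6 = 8; σ²_Principal photography = ((12−4)/6)² = 1.778
te_Pickup shots = (1 + 4·3 + 17)/6 = 30/6 = 5; σ²_Pickup shots = ((17−1)/6)² = 7.111
te_Editing = (8 + 4·9 + 16)/6 = 60/6 = 10; σ²_Editing = ((16−8)/6)² = 1.778
te_Sound mix = (6 + 4·10 + 14)/6 = 60/6 = 10; σ²_Sound mix = ((14−6)/6)² = 1.778
te_Color grade = (3 + 4·6 + 9)/6 = 36/6 = 6; σ²_Color grade = ((9−3)/6)² = 1.000
te_VFX = (5 + 4·6 + 13)/6 = 42/6 = 7; σ²_VFX = ((13−5)/6)² = 1.778
te_Final cut = (9 + 4·11 + 19)/6 = 72/6 = 12; σ²_Final cut = ((19−9)/6)² = 2.778

Forward pass:
ES_Set construction = 0; EF_Set construction = 11
ES_Costume fitting = 0; EF_Costume fitting = 6
ES_Principal photography = 0; EF_Principal photography = 8
ES_Pickup shots = max(EF_Costume fitting=6, EF_Principal photography=8) = 8; EF_Pickup shots = 8+5 = 13
ES_Editing = 8; EF_Editing = 8+10 = 18
ES_Sound mix = 6; EF_Sound mix = 6+10 = 16
ES_Color grade = 8; EF_Color grade = 8+6 = 14
ES_VFX = max(EF_Sound mix=16, EF_Color grade=14) = 16; EF_VFX = 16+7 = 23
ES_Final cut = max(EF_Set construction=11, EF_Pickup shots=13, EF_Editing=18, EF_VFX=23) = 23; EF_Final cut = 23+12 = 35
Expected project duration μ = 35 weeks. Critical path: Costume fitting → Sound mix → VFX → Final cut.

Variances on critical path: σ²_Costume fitting=5.444, σ²_Sound mix=1.778, σ²_VFX=1.778, σ²_Final cut=2.778.
Largest is σ²_Costume fitting = 5.444.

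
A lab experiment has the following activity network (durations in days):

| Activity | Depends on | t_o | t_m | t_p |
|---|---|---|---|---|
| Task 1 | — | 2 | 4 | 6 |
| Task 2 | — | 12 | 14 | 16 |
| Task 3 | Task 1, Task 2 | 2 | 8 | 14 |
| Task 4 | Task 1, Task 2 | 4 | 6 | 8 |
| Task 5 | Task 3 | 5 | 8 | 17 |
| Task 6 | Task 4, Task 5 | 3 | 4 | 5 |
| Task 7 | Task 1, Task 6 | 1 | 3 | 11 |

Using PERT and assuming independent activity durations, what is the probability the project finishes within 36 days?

te_Task 1 = (2 + 4·4 + 6)/6 = 24/6 = 4; σ²_Task 1 = ((6−2)/6)² = 0.444
te_Task 2 = (12 + 4·14 + 16)/6 = 84/6 = 14; σ²_Task 2 = ((16−12)/6)² = 0.444
te_Task 3 = (2 + 4·8 + 14)/6 = 48/6 = 8; σ²_Task 3 = ((14−2)/6)² = 4.000
te_Task 4 = (4 + 4·6 + 8)/6 = 36/6 = 6; σ²_Task 4 = ((8−4)/6)² = 0.444
te_Task 5 = (5 + 4·8 + 17)/6 = 54/6 = 9; σ²_Task 5 = ((17−5)/6)² = 4.000
te_Task 6 = (3 + 4·4 + 5)/6 = 24/6 = 4; σ²_Task 6 = ((5−3)/6)² = 0.111
te_Task 7 = (1 + 4·3 + 11)/6 = 24/6 = 4; σ²_Task 7 = ((11−1)/6)² = 2.778

Forward pass:
ES_Task 1 = 0; EF_Task 1 = 4
ES_Task 2 = 0; EF_Task 2 = 14
ES_Task 3 = max(EF_Task 1=4, EF_Task 2=14) = 14; EF_Task 3 = 14+8 = 22
ES_Task 4 = max(EF_Task 1=4, EF_Task 2=14) = 14; EF_Task 4 = 14+6 = 20
ES_Task 5 = 22; EF_Task 5 = 22+9 = 31
ES_Task 6 = max(EF_Task 4=20, EF_Task 5=31) = 31; EF_Task 6 = 31+4 = 35
ES_Task 7 = max(EF_Task 1=4, EF_Task 6=35) = 35; EF_Task 7 = 35+4 = 39
Expected project duration μ = 39 days. Critical path: Task 2 → Task 3 → Task 5 → Task 6 → Task 7.

Variance along critical path = 0.444 + 4.000 + 4.000 + 0.111 + 2.778 = 11.333; σ = √11.333 = 3.367 days.
Z = (36 − 39) / 3.367 = -0.891
P(T ≤ 36) = Φ(-0.891) ≈ 0.186

0.186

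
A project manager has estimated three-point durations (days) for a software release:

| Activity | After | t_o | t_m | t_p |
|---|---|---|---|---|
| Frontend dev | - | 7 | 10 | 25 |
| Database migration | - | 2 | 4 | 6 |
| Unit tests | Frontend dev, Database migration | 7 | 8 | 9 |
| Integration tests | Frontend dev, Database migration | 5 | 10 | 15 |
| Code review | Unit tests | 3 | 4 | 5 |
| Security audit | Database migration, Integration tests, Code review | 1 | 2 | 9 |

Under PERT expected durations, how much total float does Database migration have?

te_Frontend dev = (7 + 4·10 + 25)/6 = 72/6 = 12
te_Database migration = (2 + 4·4 + 6)/6 = 24/6 = 4
te_Unit tests = (7 + 4·8 + 9)/6 = 48/6 = 8
te_Integration tests = (5 + 4·10 + 15)/6 = 60/6 = 10
te_Code review = (3 + 4·4 + 5)/6 = 24/6 = 4
te_Security audit = (1 + 4·2 + 9)/6 = 18/6 = 3

Forward pass:
ES_Frontend dev = 0; EF_Frontend dev = 12
ES_Database migration = 0; EF_Database migration = 4
ES_Unit tests = max(EF_Frontend dev=12, EF_Database migration=4) = 12; EF_Unit tests = 12+8 = 20
ES_Integration tests = max(EF_Frontend dev=12, EF_Database migration=4) = 12; EF_Integration tests = 12+10 = 22
ES_Code review = 20; EF_Code review = 20+4 = 24
ES_Security audit = max(EF_Database migration=4, EF_Integration tests=22, EF_Code review=24) = 24; EF_Security audit = 24+3 = 27
Expected project duration μ = 27 days. Critical path: Frontend dev → Unit tests → Code review → Security audit.

Backward pass:
LF_Security audit = 27; LS_Security audit = 27−3 = 24
LF_Code review = LS_Security audit = 24; LS_Code review = 24−4 = 20
LF_Integration tests = LS_Security audit = 24; LS_Integration tests = 24−10 = 14
LF_Unit tests = LS_Code review = 20; LS_Unit tests = 20−8 = 12
LF_Database migration = min(LS_Unit tests=12, LS_Integration tests=14, LS_Security audit=24) = 12; LS_Database migration = 12−4 = 8
LF_Frontend dev = min(LS_Unit tests=12, LS_Integration tests=14) = 12; LS_Frontend dev = 12−12 = 0
Slack_Database migration = LS_Database migration − ES_Database migration = 8 − 0 = 8

8 days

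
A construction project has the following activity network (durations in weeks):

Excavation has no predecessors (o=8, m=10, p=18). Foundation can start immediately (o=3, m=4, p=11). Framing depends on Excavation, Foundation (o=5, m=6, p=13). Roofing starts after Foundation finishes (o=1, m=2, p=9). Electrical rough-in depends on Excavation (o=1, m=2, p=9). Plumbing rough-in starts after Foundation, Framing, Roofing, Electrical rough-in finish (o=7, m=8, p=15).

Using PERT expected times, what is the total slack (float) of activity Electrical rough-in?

4 weeks

te_Excavation = (8 + 4·10 + 18)/6 = 66/6 = 11
te_Foundation = (3 + 4·4 + 11)/6 = 30/6 = 5
te_Framing = (5 + 4·6 + 13)/6 = 42/6 = 7
te_Roofing = (1 + 4·2 + 9)/6 = 18/6 = 3
te_Electrical rough-in = (1 + 4·2 + 9)/6 = 18/6 = 3
te_Plumbing rough-in = (7 + 4·8 + 15)/6 = 54/6 = 9

Forward pass:
ES_Excavation = 0; EF_Excavation = 11
ES_Foundation = 0; EF_Foundation = 5
ES_Framing = max(EF_Excavation=11, EF_Foundation=5) = 11; EF_Framing = 11+7 = 18
ES_Roofing = 5; EF_Roofing = 5+3 = 8
ES_Electrical rough-in = 11; EF_Electrical rough-in = 11+3 = 14
ES_Plumbing rough-in = max(EF_Foundation=5, EF_Framing=18, EF_Roofing=8, EF_Electrical rough-in=14) = 18; EF_Plumbing rough-in = 18+9 = 27
Expected project duration μ = 27 weeks. Critical path: Excavation → Framing → Plumbing rough-in.

Backward pass:
LF_Plumbing rough-in = 27; LS_Plumbing rough-in = 27−9 = 18
LF_Electrical rough-in = LS_Plumbing rough-in = 18; LS_Electrical rough-in = 18−3 = 15
LF_Roofing = LS_Plumbing rough-in = 18; LS_Roofing = 18−3 = 15
LF_Framing = LS_Plumbing rough-in = 18; LS_Framing = 18−7 = 11
LF_Foundation = min(LS_Framing=11, LS_Roofing=15, LS_Plumbing rough-in=18) = 11; LS_Foundation = 11−5 = 6
LF_Excavation = min(LS_Framing=11, LS_Electrical rough-in=15) = 11; LS_Excavation = 11−11 = 0
Slack_Electrical rough-in = LS_Electrical rough-in − ES_Electrical rough-in = 15 − 11 = 4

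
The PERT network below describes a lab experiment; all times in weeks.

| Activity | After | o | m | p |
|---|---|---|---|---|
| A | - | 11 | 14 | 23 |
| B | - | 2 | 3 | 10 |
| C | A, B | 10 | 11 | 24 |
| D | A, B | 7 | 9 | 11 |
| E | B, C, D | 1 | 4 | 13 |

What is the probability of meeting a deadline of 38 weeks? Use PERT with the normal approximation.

0.914

te_A = (11 + 4·14 + 23)/6 = 90/6 = 15; σ²_A = ((23−11)/6)² = 4.000
te_B = (2 + 4·3 + 10)/6 = 24/6 = 4; σ²_B = ((10−2)/6)² = 1.778
te_C = (10 + 4·11 + 24)/6 = 78/6 = 13; σ²_C = ((24−10)/6)² = 5.444
te_D = (7 + 4·9 + 11)/6 = 54/6 = 9; σ²_D = ((11−7)/6)² = 0.444
te_E = (1 + 4·4 + 13)/6 = 30/6 = 5; σ²_E = ((13−1)/6)² = 4.000

Forward pass:
ES_A = 0; EF_A = 15
ES_B = 0; EF_B = 4
ES_C = max(EF_A=15, EF_B=4) = 15; EF_C = 15+13 = 28
ES_D = max(EF_A=15, EF_B=4) = 15; EF_D = 15+9 = 24
ES_E = max(EF_B=4, EF_C=28, EF_D=24) = 28; EF_E = 28+5 = 33
Expected project duration μ = 33 weeks. Critical path: A → C → E.

Variance along critical path = 4.000 + 5.444 + 4.000 = 13.444; σ = √13.444 = 3.667 weeks.
Z = (38 − 33) / 3.667 = 1.364
P(T ≤ 38) = Φ(1.364) ≈ 0.914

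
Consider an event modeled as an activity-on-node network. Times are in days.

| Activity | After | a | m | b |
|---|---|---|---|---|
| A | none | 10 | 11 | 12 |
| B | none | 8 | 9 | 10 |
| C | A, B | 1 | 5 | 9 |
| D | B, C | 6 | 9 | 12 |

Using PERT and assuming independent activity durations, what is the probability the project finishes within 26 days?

te_A = (10 + 4·11 + 12)/6 = 66/6 = 11; σ²_A = ((12−10)/6)² = 0.111
te_B = (8 + 4·9 + 10)/6 = 54/6 = 9; σ²_B = ((10−8)/6)² = 0.111
te_C = (1 + 4·5 + 9)/6 = 30/6 = 5; σ²_C = ((9−1)/6)² = 1.778
te_D = (6 + 4·9 + 12)/6 = 54/6 = 9; σ²_D = ((12−6)/6)² = 1.000

Forward pass:
ES_A = 0; EF_A = 11
ES_B = 0; EF_B = 9
ES_C = max(EF_A=11, EF_B=9) = 11; EF_C = 11+5 = 16
ES_D = max(EF_B=9, EF_C=16) = 16; EF_D = 16+9 = 25
Expected project duration μ = 25 days. Critical path: A → C → D.

Variance along critical path = 0.111 + 1.778 + 1.000 = 2.889; σ = √2.889 = 1.700 days.
Z = (26 − 25) / 1.700 = 0.588
P(T ≤ 26) = Φ(0.588) ≈ 0.722

0.722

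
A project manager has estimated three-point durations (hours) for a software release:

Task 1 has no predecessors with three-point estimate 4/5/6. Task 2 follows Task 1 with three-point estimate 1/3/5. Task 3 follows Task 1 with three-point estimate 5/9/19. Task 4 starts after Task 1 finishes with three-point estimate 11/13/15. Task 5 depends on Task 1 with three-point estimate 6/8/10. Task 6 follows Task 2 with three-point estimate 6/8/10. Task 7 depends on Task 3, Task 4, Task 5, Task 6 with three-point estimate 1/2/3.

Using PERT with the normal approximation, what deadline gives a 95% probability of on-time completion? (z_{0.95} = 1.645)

21.3 hours

te_Task 1 = (4 + 4·5 + 6)/6 = 30/6 = 5; σ²_Task 1 = ((6−4)/6)² = 0.111
te_Task 2 = (1 + 4·3 + 5)/6 = 18/6 = 3; σ²_Task 2 = ((5−1)/6)² = 0.444
te_Task 3 = (5 + 4·9 + 19)/6 = 60/6 = 10; σ²_Task 3 = ((19−5)/6)² = 5.444
te_Task 4 = (11 + 4·13 + 15)/6 = 78/6 = 13; σ²_Task 4 = ((15−11)/6)² = 0.444
te_Task 5 = (6 + 4·8 + 10)/6 = 48/6 = 8; σ²_Task 5 = ((10−6)/6)² = 0.444
te_Task 6 = (6 + 4·8 + 10)/6 = 48/6 = 8; σ²_Task 6 = ((10−6)/6)² = 0.444
te_Task 7 = (1 + 4·2 + 3)/6 = 12/6 = 2; σ²_Task 7 = ((3−1)/6)² = 0.111

Forward pass:
ES_Task 1 = 0; EF_Task 1 = 5
ES_Task 2 = 5; EF_Task 2 = 5+3 = 8
ES_Task 3 = 5; EF_Task 3 = 5+10 = 15
ES_Task 4 = 5; EF_Task 4 = 5+13 = 18
ES_Task 5 = 5; EF_Task 5 = 5+8 = 13
ES_Task 6 = 8; EF_Task 6 = 8+8 = 16
ES_Task 7 = max(EF_Task 3=15, EF_Task 4=18, EF_Task 5=13, EF_Task 6=16) = 18; EF_Task 7 = 18+2 = 20
Expected project duration μ = 20 hours. Critical path: Task 1 → Task 4 → Task 7.

Variance along critical path = 0.111 + 0.444 + 0.111 = 0.667; σ = 0.816 hours.
D = μ + z·σ = 20 + 1.645·0.816 = 21.3 hours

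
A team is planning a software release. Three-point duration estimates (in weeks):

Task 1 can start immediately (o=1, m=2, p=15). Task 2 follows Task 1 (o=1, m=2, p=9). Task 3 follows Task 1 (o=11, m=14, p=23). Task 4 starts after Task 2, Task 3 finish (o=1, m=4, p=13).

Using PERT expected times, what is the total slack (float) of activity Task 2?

12 weeks

te_Task 1 = (1 + 4·2 + 15)/6 = 24/6 = 4
te_Task 2 = (1 + 4·2 + 9)/6 = 18/6 = 3
te_Task 3 = (11 + 4·14 + 23)/6 = 90/6 = 15
te_Task 4 = (1 + 4·4 + 13)/6 = 30/6 = 5

Forward pass:
ES_Task 1 = 0; EF_Task 1 = 4
ES_Task 2 = 4; EF_Task 2 = 4+3 = 7
ES_Task 3 = 4; EF_Task 3 = 4+15 = 19
ES_Task 4 = max(EF_Task 2=7, EF_Task 3=19) = 19; EF_Task 4 = 19+5 = 24
Expected project duration μ = 24 weeks. Critical path: Task 1 → Task 3 → Task 4.

Backward pass:
LF_Task 4 = 24; LS_Task 4 = 24−5 = 19
LF_Task 3 = LS_Task 4 = 19; LS_Task 3 = 19−15 = 4
LF_Task 2 = LS_Task 4 = 19; LS_Task 2 = 19−3 = 16
LF_Task 1 = min(LS_Task 2=16, LS_Task 3=4) = 4; LS_Task 1 = 4−4 = 0
Slack_Task 2 = LS_Task 2 − ES_Task 2 = 16 − 4 = 12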